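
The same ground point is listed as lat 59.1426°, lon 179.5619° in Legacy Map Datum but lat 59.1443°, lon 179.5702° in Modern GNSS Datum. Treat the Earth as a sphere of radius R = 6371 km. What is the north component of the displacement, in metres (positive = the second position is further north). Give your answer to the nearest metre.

Δφ = 59.1443° − 59.1426° = +0.0017°; Δλ = 179.5702° − 179.5619° = +0.0083°.
1° along a meridian = πR/180 = 111195 m.
ΔN = Δφ × 111195 = 189.0 m; ΔE = Δλ × 111195 × cos(59.1426°) = +0.0083 × 111195 × 0.512903 = 473.4 m.

ΔN = 189 m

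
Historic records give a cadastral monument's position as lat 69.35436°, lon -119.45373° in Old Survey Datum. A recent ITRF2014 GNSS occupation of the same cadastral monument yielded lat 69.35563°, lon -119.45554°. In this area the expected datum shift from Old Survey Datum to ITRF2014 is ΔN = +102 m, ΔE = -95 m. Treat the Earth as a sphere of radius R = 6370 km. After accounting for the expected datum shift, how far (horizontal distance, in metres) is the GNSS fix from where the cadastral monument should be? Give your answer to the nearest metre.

46 m

Observed coordinate differences: Δφ = +0.00127°, Δλ = -0.00181°.
Converting to metres (1° lat = 111177 m, cos φ = 0.352587): observed ΔN = 141.2 m, observed ΔE = -71.0 m.
Subtracting the expected shift leaves a residual of 141.2 − (102) = 39.2 m north and -71.0 − (-95) = 24.0 m east.
Residual distance = √(39.2² + 24.0²) = 46.0 m.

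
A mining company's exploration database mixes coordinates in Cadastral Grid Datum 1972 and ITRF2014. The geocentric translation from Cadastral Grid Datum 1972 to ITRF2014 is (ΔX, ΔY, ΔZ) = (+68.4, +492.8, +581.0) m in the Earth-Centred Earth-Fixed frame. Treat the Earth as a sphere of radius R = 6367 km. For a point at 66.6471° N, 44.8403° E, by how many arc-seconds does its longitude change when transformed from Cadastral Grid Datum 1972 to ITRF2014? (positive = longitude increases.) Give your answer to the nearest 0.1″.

sin φ = 0.918081, cos φ = 0.396393, sin λ = 0.705133, cos λ = 0.709075.
East component: ΔE = −sin λ·ΔX + cos λ·ΔY = −(0.705133)(68.4) + (0.709075)(492.8) = 301.20 m.
1° of latitude spans πR/180 = 111125 m; at latitude φ, 1° of longitude spans that × cos φ = 44049.3 m, so Δλ = 301.20 / 44049.3 × 3600 = 24.616″.

Δλ = 24.6″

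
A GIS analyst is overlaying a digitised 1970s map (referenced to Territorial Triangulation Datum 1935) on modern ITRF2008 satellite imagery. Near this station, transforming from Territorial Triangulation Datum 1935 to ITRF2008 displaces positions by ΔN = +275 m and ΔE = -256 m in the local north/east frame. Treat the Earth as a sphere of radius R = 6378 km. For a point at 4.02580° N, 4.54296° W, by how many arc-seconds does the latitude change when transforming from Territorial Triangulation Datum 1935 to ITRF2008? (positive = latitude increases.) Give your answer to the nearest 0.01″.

On a sphere of radius R, 1 rad of latitude = R, so Δφ = ΔN / R = 275.0 / 6378000 = 4.3117e-05 rad = 8.894″.

Δφ = 8.89″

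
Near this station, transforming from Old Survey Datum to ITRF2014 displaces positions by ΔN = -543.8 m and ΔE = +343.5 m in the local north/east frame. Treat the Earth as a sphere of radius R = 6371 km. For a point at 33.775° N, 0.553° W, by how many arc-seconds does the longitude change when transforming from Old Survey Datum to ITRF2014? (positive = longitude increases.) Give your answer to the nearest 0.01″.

Δλ = 13.38″

At latitude 33.775°, cos φ = 0.831227.
One radian of longitude at latitude φ spans R cos φ, so Δλ = ΔE / (R cos φ) = 343.5 / (6371000 × 0.831227) = 6.4863e-05 rad = 13.379″.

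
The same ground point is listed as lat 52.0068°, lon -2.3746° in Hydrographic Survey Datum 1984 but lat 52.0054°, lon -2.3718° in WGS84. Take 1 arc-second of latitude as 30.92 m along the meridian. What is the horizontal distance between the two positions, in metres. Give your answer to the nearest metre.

247 m

Δφ = 52.0054° − 52.0068° = -0.0014°; Δλ = -2.3718° − -2.3746° = +0.0028°.
1° of latitude = 3600 × 30.92 = 111312 m.
ΔN = Δφ × 111312 = -155.8 m; ΔE = Δλ × 111312 × cos(52.0068°) = +0.0028 × 111312 × 0.615568 = 191.9 m.
Distance = √(ΔE² + ΔN²) = √(191.9² + (-155.8)²) = 247.2 m.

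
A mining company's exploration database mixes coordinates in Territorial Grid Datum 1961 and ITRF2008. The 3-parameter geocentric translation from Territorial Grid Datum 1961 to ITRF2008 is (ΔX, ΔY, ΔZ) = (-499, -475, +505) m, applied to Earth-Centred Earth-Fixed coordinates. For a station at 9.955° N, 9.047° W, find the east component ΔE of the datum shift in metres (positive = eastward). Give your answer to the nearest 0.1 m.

ΔE = -547.6 m

The local east axis at (φ, λ) is (−sin λ, cos λ, 0), so ΔE = −sin(-9.047°)·(-499) + cos(-9.047°)·(-475) = -547.56 m.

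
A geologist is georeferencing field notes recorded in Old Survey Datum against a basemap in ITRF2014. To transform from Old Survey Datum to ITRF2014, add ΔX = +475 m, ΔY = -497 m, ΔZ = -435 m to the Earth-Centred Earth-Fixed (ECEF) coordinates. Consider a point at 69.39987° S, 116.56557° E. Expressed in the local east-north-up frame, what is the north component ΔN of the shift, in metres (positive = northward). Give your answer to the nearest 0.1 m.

ΔN = -768.0 m

The local north axis is (−sin φ cos λ, −sin φ sin λ, cos φ), giving ΔN = -198.847 − 416.105 − 153.052 = -768.00 m.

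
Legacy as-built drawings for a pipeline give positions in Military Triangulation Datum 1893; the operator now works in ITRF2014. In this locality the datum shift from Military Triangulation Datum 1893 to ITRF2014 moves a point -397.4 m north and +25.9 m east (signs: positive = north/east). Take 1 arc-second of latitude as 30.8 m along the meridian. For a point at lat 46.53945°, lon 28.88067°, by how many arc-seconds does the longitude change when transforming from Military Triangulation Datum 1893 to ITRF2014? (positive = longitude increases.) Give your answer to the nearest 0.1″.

Δλ = 1.2″

At latitude 46.53945°, cos φ = 0.687855.
1″ of longitude at this latitude = 30.80 × cos φ = 21.1859 m, so Δλ = 25.9 / 21.1859 = 1.223″.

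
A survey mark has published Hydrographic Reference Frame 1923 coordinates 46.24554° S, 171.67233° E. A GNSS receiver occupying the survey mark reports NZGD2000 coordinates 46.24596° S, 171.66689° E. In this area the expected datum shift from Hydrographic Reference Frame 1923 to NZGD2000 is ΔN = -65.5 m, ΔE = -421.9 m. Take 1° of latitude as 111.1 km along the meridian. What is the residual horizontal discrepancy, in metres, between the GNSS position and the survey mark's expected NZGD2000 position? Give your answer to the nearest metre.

Observed coordinate differences: Δφ = -0.00042°, Δλ = -0.00544°.
Converting to metres (1° lat = 111100 m, cos φ = 0.691569): observed ΔN = -46.7 m, observed ΔE = -418.0 m.
Subtracting the expected shift leaves a residual of -46.7 − (-65.5) = 18.8 m north and -418.0 − (-421.9) = 3.9 m east.
Residual distance = √(18.8² + 3.9²) = 19.2 m.

19 m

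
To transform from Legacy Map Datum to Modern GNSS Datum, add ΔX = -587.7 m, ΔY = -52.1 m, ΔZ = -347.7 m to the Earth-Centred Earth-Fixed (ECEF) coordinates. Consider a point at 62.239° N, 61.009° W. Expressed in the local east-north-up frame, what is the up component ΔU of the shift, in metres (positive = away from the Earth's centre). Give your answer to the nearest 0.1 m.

ΔU = -419.1 m

The local up (radial) axis is (cos φ cos λ, cos φ sin λ, sin φ), giving ΔU = -132.675 + 21.227 − 307.679 = -419.13 m.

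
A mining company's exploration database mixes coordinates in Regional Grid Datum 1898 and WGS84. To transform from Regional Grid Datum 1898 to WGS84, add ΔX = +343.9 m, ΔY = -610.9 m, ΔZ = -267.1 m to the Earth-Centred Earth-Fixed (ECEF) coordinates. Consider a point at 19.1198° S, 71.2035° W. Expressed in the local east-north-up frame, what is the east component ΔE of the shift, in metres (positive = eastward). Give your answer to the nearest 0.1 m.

The local east axis at (φ, λ) is (−sin λ, cos λ, 0), so ΔE = −sin(-71.2035°)·343.9 + cos(-71.2035°)·(-610.9) = 128.72 m.

ΔE = 128.7 m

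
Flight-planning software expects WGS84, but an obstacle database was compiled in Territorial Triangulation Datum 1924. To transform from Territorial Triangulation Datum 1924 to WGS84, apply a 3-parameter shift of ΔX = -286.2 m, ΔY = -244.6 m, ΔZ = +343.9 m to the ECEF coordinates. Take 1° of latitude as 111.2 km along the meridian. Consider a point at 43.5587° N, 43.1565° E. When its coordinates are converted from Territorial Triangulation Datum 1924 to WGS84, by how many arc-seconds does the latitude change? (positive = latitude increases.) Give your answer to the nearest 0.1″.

Δφ = 16.5″

sin φ = 0.689097, cos φ = 0.724669, sin λ = 0.683993, cos λ = 0.729488.
North component: ΔN = −sin φ cos λ·ΔX − sin φ sin λ·ΔY + cos φ·ΔZ = −(0.689097)(0.729488)(-286.2) − (0.689097)(0.683993)(-244.6) + (0.724669)(343.9) = 508.37 m.
1° of latitude spans 111200 m, so Δφ = 508.37 / 111200 × 3600 = 16.458″.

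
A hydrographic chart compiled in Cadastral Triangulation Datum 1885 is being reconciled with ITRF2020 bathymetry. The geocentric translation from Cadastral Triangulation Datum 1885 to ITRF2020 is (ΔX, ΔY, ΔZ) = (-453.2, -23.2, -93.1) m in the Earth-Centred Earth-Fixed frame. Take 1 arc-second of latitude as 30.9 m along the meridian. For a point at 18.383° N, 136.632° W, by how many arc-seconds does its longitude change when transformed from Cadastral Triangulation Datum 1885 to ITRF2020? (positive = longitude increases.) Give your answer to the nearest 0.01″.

sin φ = 0.315367, cos φ = 0.948970, sin λ = -0.686682, cos λ = -0.726958.
East component: ΔE = −sin λ·ΔX + cos λ·ΔY = −(-0.686682)(-453.2) + (-0.726958)(-23.2) = -294.34 m.
1° of latitude spans 3600 × 30.90 = 111240 m; at latitude φ, 1° of longitude spans that × cos φ = 105563.4 m, so Δλ = -294.34 / 105563.4 × 3600 = -10.038″.

Δλ = -10.04″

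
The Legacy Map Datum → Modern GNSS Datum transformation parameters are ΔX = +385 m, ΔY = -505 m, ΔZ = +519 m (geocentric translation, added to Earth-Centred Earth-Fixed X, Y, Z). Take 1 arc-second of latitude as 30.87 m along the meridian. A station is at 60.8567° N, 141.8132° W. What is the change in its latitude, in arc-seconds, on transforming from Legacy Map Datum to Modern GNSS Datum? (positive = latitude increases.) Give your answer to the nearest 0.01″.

Δφ = 7.92″

sin φ = 0.873404, cos φ = 0.486996, sin λ = -0.618227, cos λ = -0.785999.
North component: ΔN = −sin φ cos λ·ΔX − sin φ sin λ·ΔY + cos φ·ΔZ = −(0.873404)(-0.785999)(385) − (0.873404)(-0.618227)(-505) + (0.486996)(519) = 244.37 m.
1° of latitude spans 3600 × 30.87 = 111132 m, so Δφ = 244.37 / 111132 × 3600 = 7.916″.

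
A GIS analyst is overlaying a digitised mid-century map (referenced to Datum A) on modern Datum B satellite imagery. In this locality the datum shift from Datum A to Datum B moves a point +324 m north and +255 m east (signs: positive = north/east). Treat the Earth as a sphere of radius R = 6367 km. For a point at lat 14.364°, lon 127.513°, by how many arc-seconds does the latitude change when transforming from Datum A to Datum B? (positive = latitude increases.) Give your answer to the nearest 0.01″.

Δφ = 10.50″

On a sphere of radius R, 1 rad of latitude = R, so Δφ = ΔN / R = 324.0 / 6367000 = 5.0887e-05 rad = 10.496″.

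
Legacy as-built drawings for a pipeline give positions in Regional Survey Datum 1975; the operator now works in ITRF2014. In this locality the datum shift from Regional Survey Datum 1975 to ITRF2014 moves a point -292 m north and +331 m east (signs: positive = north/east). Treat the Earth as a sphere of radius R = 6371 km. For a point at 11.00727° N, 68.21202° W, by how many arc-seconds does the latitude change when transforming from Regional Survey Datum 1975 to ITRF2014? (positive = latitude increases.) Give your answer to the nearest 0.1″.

Δφ = -9.5″

On a sphere of radius R, 1 rad of latitude = R, so Δφ = ΔN / R = -292.0 / 6371000 = -4.5833e-05 rad = -9.454″.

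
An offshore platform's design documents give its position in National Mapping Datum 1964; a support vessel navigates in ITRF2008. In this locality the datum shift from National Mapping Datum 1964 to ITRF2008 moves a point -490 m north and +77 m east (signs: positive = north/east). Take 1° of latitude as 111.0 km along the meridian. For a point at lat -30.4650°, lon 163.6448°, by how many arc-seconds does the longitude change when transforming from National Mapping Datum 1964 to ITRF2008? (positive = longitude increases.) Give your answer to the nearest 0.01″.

At latitude -30.4650°, cos φ = 0.861939.
1° of longitude at this latitude = 111.0 × cos φ = 95.68 km, so Δλ = 77.0 / 95675.2 = 0.0008048° = 2.897″.

Δλ = 2.90″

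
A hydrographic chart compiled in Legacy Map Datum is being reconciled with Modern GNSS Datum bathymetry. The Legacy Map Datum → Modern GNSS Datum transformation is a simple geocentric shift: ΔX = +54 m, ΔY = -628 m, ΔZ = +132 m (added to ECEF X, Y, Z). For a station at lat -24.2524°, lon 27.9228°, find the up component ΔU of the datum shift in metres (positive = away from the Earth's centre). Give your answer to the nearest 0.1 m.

ΔU = -278.8 m

At φ = -24.2524°, λ = 27.9228°: sin φ = -0.410757, cos φ = 0.911745, sin λ = 0.468281, cos λ = 0.883579.
ΔU = cos φ cos λ·ΔX + cos φ sin λ·ΔY + sin φ·ΔZ = (0.911745)(0.883579)(54) + (0.911745)(0.468281)(-628) + (-0.410757)(132) = -278.84 m.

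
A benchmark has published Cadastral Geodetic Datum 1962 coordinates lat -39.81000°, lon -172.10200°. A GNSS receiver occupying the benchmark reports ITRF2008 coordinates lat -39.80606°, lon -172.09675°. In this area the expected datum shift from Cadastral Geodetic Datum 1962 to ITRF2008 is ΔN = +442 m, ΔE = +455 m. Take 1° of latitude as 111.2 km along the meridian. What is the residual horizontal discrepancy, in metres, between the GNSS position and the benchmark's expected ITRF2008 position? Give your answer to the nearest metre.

Observed coordinate differences: Δφ = +0.00394°, Δλ = +0.00525°.
Converting to metres (1° lat = 111200 m, cos φ = 0.768172): observed ΔN = 438.1 m, observed ΔE = 448.5 m.
Subtracting the expected shift leaves a residual of 438.1 − (442) = -3.9 m north and 448.5 − (455) = -6.5 m east.
Residual distance = √((-3.9)² + (-6.5)²) = 7.6 m.

8 m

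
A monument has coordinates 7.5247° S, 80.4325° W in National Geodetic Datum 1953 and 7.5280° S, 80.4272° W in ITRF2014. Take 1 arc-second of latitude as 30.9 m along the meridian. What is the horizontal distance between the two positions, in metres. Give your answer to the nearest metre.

Δφ = -7.5280° − -7.5247° = -0.0033°; Δλ = -80.4272° − -80.4325° = +0.0053°.
1° of latitude = 3600 × 30.90 = 111240 m.
ΔN = Δφ × 111240 = -367.1 m; ΔE = Δλ × 111240 × cos(-7.5247°) = +0.0053 × 111240 × 0.991388 = 584.5 m.
Distance = √(ΔE² + ΔN²) = √(584.5² + (-367.1)²) = 690.2 m.

690 m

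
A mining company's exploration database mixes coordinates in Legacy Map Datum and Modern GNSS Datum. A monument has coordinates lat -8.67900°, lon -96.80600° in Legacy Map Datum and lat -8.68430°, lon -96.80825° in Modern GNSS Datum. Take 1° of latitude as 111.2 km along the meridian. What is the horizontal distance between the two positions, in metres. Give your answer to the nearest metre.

Δφ = -8.68430° − -8.67900° = -0.00530°; Δλ = -96.80825° − -96.80600° = -0.00225°.
ΔN = Δφ × 111200 = -589.4 m; ΔE = Δλ × 111200 × cos(-8.67900°) = -0.00225 × 111200 × 0.988549 = -247.3 m.
Distance = √(ΔE² + ΔN²) = √((-247.3)² + (-589.4)²) = 639.2 m.

639 m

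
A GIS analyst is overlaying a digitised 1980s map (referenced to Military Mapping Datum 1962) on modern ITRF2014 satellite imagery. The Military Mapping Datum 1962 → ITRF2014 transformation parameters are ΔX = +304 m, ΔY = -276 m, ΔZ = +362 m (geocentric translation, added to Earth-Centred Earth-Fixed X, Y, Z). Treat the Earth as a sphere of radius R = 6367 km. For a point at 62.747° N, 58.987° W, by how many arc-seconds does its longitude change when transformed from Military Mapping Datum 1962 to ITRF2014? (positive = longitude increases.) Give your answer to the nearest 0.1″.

Δλ = 8.4″

sin φ = 0.888993, cos φ = 0.457920, sin λ = -0.857050, cos λ = 0.515233.
East component: ΔE = −sin λ·ΔX + cos λ·ΔY = −(-0.857050)(304) + (0.515233)(-276) = 118.34 m.
1° of latitude spans πR/180 = 111125 m; at latitude φ, 1° of longitude spans that × cos φ = 50886.5 m, so Δλ = 118.34 / 50886.5 × 3600 = 8.372″.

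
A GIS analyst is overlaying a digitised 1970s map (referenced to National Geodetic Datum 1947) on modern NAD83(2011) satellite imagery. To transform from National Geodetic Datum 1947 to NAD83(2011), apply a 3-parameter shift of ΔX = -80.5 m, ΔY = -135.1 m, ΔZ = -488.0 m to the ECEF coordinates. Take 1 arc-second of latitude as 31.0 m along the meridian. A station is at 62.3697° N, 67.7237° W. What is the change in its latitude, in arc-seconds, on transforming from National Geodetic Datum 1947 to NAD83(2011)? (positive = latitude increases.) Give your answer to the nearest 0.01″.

Δφ = -10.00″

sin φ = 0.885958, cos φ = 0.463765, sin λ = -0.925367, cos λ = 0.379073.
North component: ΔN = −sin φ cos λ·ΔX − sin φ sin λ·ΔY + cos φ·ΔZ = −(0.885958)(0.379073)(-80.5) − (0.885958)(-0.925367)(-135.1) + (0.463765)(-488.0) = -310.04 m.
1° of latitude spans 3600 × 31.00 = 111600 m, so Δφ = -310.04 / 111600 × 3600 = -10.001″.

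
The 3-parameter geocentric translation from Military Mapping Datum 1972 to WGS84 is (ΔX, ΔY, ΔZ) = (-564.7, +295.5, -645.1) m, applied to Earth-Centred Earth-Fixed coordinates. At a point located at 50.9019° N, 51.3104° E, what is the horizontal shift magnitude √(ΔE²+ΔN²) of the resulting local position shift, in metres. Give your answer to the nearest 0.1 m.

At φ = 50.9019°, λ = 51.3104°: sin φ = 0.776067, cos φ = 0.630650, sin λ = 0.780544, cos λ = 0.625101.
ΔE = −sin λ·ΔX + cos λ·ΔY = −(0.780544)·(-564.7) + (0.625101)·(295.5) = 625.49 m.
ΔN = −sin φ cos λ·ΔX − sin φ sin λ·ΔY + cos φ·ΔZ = −(0.776067)(0.625101)(-564.7) − (0.776067)(0.780544)(295.5) + (0.630650)(-645.1) = -311.89 m.
Horizontal magnitude = √(ΔE² + ΔN²) = √(625.49² + (-311.89)²) = 698.94 m.

698.9 m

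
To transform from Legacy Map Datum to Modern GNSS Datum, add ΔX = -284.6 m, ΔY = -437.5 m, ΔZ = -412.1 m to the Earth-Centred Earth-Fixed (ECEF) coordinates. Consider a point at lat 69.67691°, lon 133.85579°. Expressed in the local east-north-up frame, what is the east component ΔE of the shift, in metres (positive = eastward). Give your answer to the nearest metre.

At φ = 69.67691°, λ = 133.85579°: sin φ = 0.937749, cos φ = 0.347314, sin λ = 0.721086, cos λ = -0.692846.
ΔE = −sin λ·ΔX + cos λ·ΔY = −(0.721086)·(-284.6) + (-0.692846)·(-437.5) = 508.34 m.

ΔE = 508 m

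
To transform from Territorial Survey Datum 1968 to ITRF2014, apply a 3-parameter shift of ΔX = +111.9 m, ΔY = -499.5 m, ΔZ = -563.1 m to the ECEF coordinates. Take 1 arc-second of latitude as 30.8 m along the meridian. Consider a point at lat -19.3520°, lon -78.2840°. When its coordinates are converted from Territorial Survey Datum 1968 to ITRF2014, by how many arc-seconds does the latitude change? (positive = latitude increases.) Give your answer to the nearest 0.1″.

sin φ = -0.331371, cos φ = 0.943501, sin λ = -0.979166, cos λ = 0.203061.
North component: ΔN = −sin φ cos λ·ΔX − sin φ sin λ·ΔY + cos φ·ΔZ = −(-0.331371)(0.203061)(111.9) − (-0.331371)(-0.979166)(-499.5) + (0.943501)(-563.1) = -361.68 m.
1° of latitude spans 3600 × 30.80 = 110880 m, so Δφ = -361.68 / 110880 × 3600 = -11.743″.

Δφ = -11.7″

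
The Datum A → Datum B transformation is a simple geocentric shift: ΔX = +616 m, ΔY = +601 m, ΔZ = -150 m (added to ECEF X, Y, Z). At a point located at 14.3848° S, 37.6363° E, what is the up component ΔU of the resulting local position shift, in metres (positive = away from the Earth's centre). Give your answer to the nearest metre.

ΔU = 865 m

The local up (radial) axis is (cos φ cos λ, cos φ sin λ, sin φ), giving ΔU = 472.519 + 355.493 + 37.265 = 865.28 m.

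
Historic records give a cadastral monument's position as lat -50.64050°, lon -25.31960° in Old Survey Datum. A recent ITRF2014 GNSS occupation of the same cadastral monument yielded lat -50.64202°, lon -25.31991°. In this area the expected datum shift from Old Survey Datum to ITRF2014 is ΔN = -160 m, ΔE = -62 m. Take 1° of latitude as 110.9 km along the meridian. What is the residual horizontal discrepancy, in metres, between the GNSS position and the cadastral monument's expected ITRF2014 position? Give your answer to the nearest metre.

Observed coordinate differences: Δφ = -0.00152°, Δλ = -0.00031°.
Converting to metres (1° lat = 110900 m, cos φ = 0.634184): observed ΔN = -168.6 m, observed ΔE = -21.8 m.
Subtracting the expected shift leaves a residual of -168.6 − (-160) = -8.6 m north and -21.8 − (-62) = 40.2 m east.
Residual distance = √((-8.6)² + 40.2²) = 41.1 m.

41 m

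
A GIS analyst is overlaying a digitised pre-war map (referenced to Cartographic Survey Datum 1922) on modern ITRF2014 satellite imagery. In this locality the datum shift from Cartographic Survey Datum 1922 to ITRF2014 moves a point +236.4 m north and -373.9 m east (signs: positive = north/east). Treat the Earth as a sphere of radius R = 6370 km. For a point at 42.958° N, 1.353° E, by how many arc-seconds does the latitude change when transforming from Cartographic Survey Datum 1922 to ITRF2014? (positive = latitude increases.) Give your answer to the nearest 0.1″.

On a sphere of radius R, 1 rad of latitude = R, so Δφ = ΔN / R = 236.4 / 6370000 = 3.7111e-05 rad = 7.655″.

Δφ = 7.7″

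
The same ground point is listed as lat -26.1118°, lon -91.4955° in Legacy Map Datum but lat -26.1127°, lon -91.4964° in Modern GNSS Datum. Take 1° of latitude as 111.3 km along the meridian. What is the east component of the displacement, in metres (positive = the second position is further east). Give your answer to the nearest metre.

Δφ = -26.1127° − -26.1118° = -0.0009°; Δλ = -91.4964° − -91.4955° = -0.0009°.
ΔN = Δφ × 111300 = -100.2 m; ΔE = Δλ × 111300 × cos(-26.1118°) = -0.0009 × 111300 × 0.897937 = -89.9 m.

ΔE = -90 m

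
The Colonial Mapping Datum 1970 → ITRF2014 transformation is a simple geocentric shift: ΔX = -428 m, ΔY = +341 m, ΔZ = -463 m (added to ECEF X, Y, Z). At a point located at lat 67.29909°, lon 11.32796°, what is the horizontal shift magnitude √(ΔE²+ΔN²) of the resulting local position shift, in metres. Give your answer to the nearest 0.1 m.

At φ = 67.29909°, λ = 11.32796°: sin φ = 0.922532, cos φ = 0.385921, sin λ = 0.196425, cos λ = 0.980519.
ΔE = −sin λ·ΔX + cos λ·ΔY = −(0.196425)·(-428) + (0.980519)·(341) = 418.43 m.
ΔN = −sin φ cos λ·ΔX − sin φ sin λ·ΔY + cos φ·ΔZ = −(0.922532)(0.980519)(-428) − (0.922532)(0.196425)(341) + (0.385921)(-463) = 146.68 m.
Horizontal magnitude = √(ΔE² + ΔN²) = √(418.43² + 146.68²) = 443.39 m.

443.4 m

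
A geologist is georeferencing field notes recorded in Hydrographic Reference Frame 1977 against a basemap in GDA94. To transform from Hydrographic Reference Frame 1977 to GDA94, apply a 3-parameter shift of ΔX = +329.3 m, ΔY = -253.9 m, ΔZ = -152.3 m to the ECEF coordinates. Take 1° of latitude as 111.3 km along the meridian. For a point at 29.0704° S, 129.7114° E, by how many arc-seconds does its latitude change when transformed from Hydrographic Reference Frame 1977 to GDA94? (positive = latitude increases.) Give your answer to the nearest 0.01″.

sin φ = -0.485884, cos φ = 0.874023, sin λ = 0.769272, cos λ = -0.638921.
North component: ΔN = −sin φ cos λ·ΔX − sin φ sin λ·ΔY + cos φ·ΔZ = −(-0.485884)(-0.638921)(329.3) − (-0.485884)(0.769272)(-253.9) + (0.874023)(-152.3) = -330.24 m.
1° of latitude spans 111300 m, so Δφ = -330.24 / 111300 × 3600 = -10.682″.

Δφ = -10.68″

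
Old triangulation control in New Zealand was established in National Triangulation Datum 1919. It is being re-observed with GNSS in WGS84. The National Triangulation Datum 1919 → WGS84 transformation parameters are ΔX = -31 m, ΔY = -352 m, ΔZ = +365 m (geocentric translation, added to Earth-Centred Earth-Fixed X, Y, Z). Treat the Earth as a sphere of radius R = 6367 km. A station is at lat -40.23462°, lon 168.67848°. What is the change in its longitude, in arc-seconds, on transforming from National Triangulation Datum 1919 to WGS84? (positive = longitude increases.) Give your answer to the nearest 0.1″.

sin φ = -0.645919, cos φ = 0.763406, sin λ = 0.196314, cos λ = -0.980541.
East component: ΔE = −sin λ·ΔX + cos λ·ΔY = −(0.196314)(-31) + (-0.980541)(-352) = 351.24 m.
1° of latitude spans πR/180 = 111125 m; at latitude φ, 1° of longitude spans that × cos φ = 84833.6 m, so Δλ = 351.24 / 84833.6 × 3600 = 14.905″.

Δλ = 14.9″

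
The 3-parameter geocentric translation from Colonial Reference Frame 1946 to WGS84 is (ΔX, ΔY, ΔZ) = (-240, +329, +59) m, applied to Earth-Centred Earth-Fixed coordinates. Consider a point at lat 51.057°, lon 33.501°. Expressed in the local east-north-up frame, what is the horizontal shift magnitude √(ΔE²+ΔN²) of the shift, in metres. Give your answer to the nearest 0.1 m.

410.1 m

At φ = 51.057°, λ = 33.501°: sin φ = 0.777772, cos φ = 0.628547, sin λ = 0.551952, cos λ = 0.833876.
ΔE = −sin λ·ΔX + cos λ·ΔY = −(0.551952)·(-240) + (0.833876)·(329) = 406.81 m.
ΔN = −sin φ cos λ·ΔX − sin φ sin λ·ΔY + cos φ·ΔZ = −(0.777772)(0.833876)(-240) − (0.777772)(0.551952)(329) + (0.628547)(59) = 51.50 m.
Horizontal magnitude = √(ΔE² + ΔN²) = √(406.81² + 51.50²) = 410.06 m.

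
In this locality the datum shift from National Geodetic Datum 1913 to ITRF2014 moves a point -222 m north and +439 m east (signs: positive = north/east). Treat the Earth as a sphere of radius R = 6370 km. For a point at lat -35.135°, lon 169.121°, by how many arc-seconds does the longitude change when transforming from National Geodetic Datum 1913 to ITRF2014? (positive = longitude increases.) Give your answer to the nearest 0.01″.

At latitude -35.135°, cos φ = 0.817798.
One radian of longitude at latitude φ spans R cos φ, so Δλ = ΔE / (R cos φ) = 439.0 / (6370000 × 0.817798) = 8.4271e-05 rad = 17.382″.

Δλ = 17.38″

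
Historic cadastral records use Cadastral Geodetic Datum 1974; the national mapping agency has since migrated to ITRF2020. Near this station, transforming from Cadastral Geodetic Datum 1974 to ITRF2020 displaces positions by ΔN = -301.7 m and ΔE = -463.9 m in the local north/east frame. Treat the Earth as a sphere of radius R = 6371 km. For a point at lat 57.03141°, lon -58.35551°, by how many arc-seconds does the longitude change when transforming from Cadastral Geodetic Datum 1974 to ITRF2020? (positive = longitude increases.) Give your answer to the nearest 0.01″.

At latitude 57.03141°, cos φ = 0.544179.
One radian of longitude at latitude φ spans R cos φ, so Δλ = ΔE / (R cos φ) = -463.9 / (6371000 × 0.544179) = -1.3381e-04 rad = -27.599″.

Δλ = -27.60″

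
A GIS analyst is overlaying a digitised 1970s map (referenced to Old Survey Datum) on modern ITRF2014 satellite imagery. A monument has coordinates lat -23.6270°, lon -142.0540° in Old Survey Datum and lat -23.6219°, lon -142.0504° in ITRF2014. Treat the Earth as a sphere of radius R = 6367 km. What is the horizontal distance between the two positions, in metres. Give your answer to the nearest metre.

675 m

Δφ = -23.6219° − -23.6270° = +0.0051°; Δλ = -142.0504° − -142.0540° = +0.0036°.
1° along a meridian = πR/180 = 111125 m.
ΔN = Δφ × 111125 = 566.7 m; ΔE = Δλ × 111125 × cos(-23.6270°) = +0.0036 × 111125 × 0.916174 = 366.5 m.
Distance = √(ΔE² + ΔN²) = √(366.5² + 566.7²) = 674.9 m.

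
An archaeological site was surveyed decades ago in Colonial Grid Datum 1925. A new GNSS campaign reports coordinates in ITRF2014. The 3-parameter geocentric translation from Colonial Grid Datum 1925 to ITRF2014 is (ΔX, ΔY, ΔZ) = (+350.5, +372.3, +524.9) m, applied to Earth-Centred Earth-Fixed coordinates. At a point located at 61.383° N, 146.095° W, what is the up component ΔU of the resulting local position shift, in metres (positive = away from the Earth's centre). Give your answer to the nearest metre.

The local up (radial) axis is (cos φ cos λ, cos φ sin λ, sin φ), giving ΔU = -139.328 − 99.467 + 460.779 = 221.98 m.

ΔU = 222 m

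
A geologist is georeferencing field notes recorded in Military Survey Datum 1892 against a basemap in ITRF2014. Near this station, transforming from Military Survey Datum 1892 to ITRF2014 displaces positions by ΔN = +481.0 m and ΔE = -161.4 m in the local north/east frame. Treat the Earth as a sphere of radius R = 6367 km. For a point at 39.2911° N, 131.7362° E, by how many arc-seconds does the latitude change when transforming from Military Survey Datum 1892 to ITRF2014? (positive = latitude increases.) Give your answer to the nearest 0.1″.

On a sphere of radius R, 1 rad of latitude = R, so Δφ = ΔN / R = 481.0 / 6367000 = 7.5546e-05 rad = 15.582″.

Δφ = 15.6″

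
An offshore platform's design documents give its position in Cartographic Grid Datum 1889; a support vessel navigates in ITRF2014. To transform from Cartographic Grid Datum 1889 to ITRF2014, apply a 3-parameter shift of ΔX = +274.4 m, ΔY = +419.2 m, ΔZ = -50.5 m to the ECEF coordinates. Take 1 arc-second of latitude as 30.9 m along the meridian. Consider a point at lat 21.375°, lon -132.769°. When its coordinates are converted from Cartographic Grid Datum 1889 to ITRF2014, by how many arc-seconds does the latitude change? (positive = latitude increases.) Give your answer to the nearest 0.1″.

sin φ = 0.364470, cos φ = 0.931215, sin λ = -0.734097, cos λ = -0.679044.
North component: ΔN = −sin φ cos λ·ΔX − sin φ sin λ·ΔY + cos φ·ΔZ = −(0.364470)(-0.679044)(274.4) − (0.364470)(-0.734097)(419.2) + (0.931215)(-50.5) = 133.05 m.
1° of latitude spans 3600 × 30.90 = 111240 m, so Δφ = 133.05 / 111240 × 3600 = 4.306″.

Δφ = 4.3″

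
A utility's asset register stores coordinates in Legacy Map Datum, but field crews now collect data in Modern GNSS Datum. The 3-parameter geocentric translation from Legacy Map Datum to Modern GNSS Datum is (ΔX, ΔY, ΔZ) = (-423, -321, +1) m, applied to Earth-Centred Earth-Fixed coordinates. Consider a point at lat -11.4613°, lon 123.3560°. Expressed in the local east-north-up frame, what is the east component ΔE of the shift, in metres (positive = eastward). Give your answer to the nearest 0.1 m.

ΔE = 529.8 m

The local east axis at (φ, λ) is (−sin λ, cos λ, 0), so ΔE = −sin(123.3560°)·(-423) + cos(123.3560°)·(-321) = 529.82 m.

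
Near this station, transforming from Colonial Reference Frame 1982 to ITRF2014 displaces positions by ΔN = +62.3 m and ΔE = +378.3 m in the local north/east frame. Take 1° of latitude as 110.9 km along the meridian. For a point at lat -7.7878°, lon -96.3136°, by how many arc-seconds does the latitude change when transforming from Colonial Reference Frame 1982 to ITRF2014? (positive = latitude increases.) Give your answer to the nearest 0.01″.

1° of latitude = 110.9 km, so Δφ = 62.3 / 110900 = 0.0005618° = 2.022″.

Δφ = 2.02″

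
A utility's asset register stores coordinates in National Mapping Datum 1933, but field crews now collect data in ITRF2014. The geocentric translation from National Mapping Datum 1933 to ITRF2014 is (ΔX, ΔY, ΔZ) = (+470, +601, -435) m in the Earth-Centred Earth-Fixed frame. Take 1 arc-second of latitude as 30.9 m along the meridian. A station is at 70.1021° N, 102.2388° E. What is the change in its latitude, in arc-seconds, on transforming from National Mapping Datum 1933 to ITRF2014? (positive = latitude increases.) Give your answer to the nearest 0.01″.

sin φ = 0.940301, cos φ = 0.340345, sin λ = 0.977273, cos λ = -0.211987.
North component: ΔN = −sin φ cos λ·ΔX − sin φ sin λ·ΔY + cos φ·ΔZ = −(0.940301)(-0.211987)(470) − (0.940301)(0.977273)(601) + (0.340345)(-435) = -606.64 m.
1° of latitude spans 3600 × 30.90 = 111240 m, so Δφ = -606.64 / 111240 × 3600 = -19.632″.

Δφ = -19.63″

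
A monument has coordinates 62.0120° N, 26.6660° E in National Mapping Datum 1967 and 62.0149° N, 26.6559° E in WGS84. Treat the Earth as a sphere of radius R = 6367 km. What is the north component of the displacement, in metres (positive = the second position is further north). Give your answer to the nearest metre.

Δφ = 62.0149° − 62.0120° = +0.0029°; Δλ = 26.6559° − 26.6660° = -0.0101°.
1° along a meridian = πR/180 = 111125 m.
ΔN = Δφ × 111125 = 322.3 m; ΔE = Δλ × 111125 × cos(62.0120°) = -0.0101 × 111125 × 0.469287 = -526.7 m.

ΔN = 322 m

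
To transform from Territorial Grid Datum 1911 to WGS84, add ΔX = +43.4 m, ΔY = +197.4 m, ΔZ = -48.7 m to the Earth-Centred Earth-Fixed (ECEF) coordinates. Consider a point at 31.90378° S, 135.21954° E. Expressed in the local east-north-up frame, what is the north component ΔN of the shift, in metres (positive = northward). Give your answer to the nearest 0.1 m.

At φ = -31.90378°, λ = 135.21954°: sin φ = -0.528494, cos φ = 0.848937, sin λ = 0.704392, cos λ = -0.709811.
ΔN = −sin φ cos λ·ΔX − sin φ sin λ·ΔY + cos φ·ΔZ = −(-0.528494)(-0.709811)(43.4) − (-0.528494)(0.704392)(197.4) + (0.848937)(-48.7) = 15.86 m.

ΔN = 15.9 m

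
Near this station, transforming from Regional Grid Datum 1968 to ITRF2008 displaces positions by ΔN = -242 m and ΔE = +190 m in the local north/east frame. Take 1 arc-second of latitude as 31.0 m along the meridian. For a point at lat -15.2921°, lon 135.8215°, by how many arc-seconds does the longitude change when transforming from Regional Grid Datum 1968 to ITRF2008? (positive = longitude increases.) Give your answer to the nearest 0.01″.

Δλ = 6.35″

At latitude -15.2921°, cos φ = 0.964594.
1″ of longitude at this latitude = 31.00 × cos φ = 29.9024 m, so Δλ = 190.0 / 29.9024 = 6.354″.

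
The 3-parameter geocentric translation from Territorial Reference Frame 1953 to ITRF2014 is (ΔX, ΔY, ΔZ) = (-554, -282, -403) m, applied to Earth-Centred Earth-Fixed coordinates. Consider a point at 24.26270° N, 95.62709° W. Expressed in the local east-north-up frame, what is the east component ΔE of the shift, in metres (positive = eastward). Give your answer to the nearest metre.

The local east axis at (φ, λ) is (−sin λ, cos λ, 0), so ΔE = −sin(-95.62709°)·(-554) + cos(-95.62709°)·(-282) = -523.68 m.

ΔE = -524 m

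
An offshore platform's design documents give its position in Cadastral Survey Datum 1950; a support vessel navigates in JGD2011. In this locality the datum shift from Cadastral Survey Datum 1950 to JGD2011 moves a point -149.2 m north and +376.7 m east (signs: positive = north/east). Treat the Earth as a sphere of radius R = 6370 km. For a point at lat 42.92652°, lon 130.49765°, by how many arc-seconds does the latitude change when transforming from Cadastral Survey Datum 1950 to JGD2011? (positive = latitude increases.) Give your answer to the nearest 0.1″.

Δφ = -4.8″

On a sphere of radius R, 1 rad of latitude = R, so Δφ = ΔN / R = -149.2 / 6370000 = -2.3422e-05 rad = -4.831″.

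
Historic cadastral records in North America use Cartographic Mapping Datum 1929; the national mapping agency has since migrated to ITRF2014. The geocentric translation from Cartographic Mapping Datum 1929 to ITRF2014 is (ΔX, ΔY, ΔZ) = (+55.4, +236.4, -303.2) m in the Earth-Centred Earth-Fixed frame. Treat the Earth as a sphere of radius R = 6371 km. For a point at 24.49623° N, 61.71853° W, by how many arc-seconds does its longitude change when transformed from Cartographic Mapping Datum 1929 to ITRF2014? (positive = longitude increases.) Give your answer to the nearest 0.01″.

sin φ = 0.414633, cos φ = 0.909989, sin λ = -0.880631, cos λ = 0.473803.
East component: ΔE = −sin λ·ΔX + cos λ·ΔY = −(-0.880631)(55.4) + (0.473803)(236.4) = 160.79 m.
1° of latitude spans πR/180 = 111195 m; at latitude φ, 1° of longitude spans that × cos φ = 101186.1 m, so Δλ = 160.79 / 101186.1 × 3600 = 5.721″.

Δλ = 5.72″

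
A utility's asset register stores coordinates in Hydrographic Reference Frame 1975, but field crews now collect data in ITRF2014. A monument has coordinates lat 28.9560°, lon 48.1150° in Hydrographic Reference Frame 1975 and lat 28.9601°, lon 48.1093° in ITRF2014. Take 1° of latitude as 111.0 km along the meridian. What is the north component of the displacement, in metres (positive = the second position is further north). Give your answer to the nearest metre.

Δφ = 28.9601° − 28.9560° = +0.0041°; Δλ = 48.1093° − 48.1150° = -0.0057°.
ΔN = Δφ × 111000 = 455.1 m; ΔE = Δλ × 111000 × cos(28.9560°) = -0.0057 × 111000 × 0.874992 = -553.6 m.

ΔN = 455 m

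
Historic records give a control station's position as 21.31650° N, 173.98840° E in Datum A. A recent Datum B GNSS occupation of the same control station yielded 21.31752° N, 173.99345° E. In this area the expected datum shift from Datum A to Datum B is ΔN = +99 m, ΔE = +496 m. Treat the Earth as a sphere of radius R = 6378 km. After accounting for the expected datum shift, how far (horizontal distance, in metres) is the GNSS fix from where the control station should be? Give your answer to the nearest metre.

Observed coordinate differences: Δφ = +0.00102°, Δλ = +0.00505°.
Converting to metres (1° lat = 111317 m, cos φ = 0.931587): observed ΔN = 113.5 m, observed ΔE = 523.7 m.
Subtracting the expected shift leaves a residual of 113.5 − (99) = 14.5 m north and 523.7 − (496) = 27.7 m east.
Residual distance = √(14.5² + 27.7²) = 31.3 m.

31 m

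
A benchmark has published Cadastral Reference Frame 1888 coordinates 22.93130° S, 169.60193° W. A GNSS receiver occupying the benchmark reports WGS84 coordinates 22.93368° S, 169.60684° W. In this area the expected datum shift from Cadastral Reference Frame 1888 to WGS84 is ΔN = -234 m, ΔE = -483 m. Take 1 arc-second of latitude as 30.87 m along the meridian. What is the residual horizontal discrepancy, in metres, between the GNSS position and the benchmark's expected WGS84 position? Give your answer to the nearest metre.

Observed coordinate differences: Δφ = -0.00238°, Δλ = -0.00491°.
Converting to metres (1° lat = 111132 m, cos φ = 0.920973): observed ΔN = -264.5 m, observed ΔE = -502.5 m.
Subtracting the expected shift leaves a residual of -264.5 − (-234) = -30.5 m north and -502.5 − (-483) = -19.5 m east.
Residual distance = √((-30.5)² + (-19.5)²) = 36.2 m.

36 m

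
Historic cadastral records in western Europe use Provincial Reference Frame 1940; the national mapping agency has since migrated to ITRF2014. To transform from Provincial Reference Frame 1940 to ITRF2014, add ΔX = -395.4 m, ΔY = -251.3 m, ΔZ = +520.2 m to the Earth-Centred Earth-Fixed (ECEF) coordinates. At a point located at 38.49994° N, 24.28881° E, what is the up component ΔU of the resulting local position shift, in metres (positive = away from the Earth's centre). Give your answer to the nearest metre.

ΔU = -39 m

At φ = 38.49994°, λ = 24.28881°: sin φ = 0.622514, cos φ = 0.782609, sin λ = 0.411336, cos λ = 0.911484.
ΔU = cos φ cos λ·ΔX + cos φ sin λ·ΔY + sin φ·ΔZ = (0.782609)(0.911484)(-395.4) + (0.782609)(0.411336)(-251.3) + (0.622514)(520.2) = -39.12 m.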